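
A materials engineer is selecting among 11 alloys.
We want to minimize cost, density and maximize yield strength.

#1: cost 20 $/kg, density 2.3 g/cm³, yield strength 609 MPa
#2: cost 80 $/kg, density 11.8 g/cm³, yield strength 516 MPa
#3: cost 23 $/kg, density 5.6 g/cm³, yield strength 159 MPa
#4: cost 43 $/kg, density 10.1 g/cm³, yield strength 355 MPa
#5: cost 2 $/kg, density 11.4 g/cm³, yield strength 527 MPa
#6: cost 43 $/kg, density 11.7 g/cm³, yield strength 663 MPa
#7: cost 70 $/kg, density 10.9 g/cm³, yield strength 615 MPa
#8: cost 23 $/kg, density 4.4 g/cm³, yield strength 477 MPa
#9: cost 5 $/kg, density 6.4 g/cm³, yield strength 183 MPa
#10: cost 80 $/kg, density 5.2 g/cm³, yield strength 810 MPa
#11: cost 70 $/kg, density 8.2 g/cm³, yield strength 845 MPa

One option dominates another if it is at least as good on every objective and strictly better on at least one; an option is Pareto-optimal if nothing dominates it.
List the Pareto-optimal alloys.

#1, #5, #6, #9, #10, #11

#1: not dominated (best density).
#2: dominated by #1 (cost 20≤80, density 2.3≤11.8, yield strength 609≥516).
#3: dominated by #1 (cost 20≤23, density 2.3≤5.6, yield strength 609≥159).
#4: dominated by #1 (cost 20≤43, density 2.3≤10.1, yield strength 609≥355).
#5: not dominated (best cost).
#6: not dominated.
#7: dominated by #11 (cost 70≤70, density 8.2≤10.9, yield strength 845≥615).
#8: dominated by #1 (cost 20≤23, density 2.3≤4.4, yield strength 609≥477).
#9: not dominated.
#10: not dominated.
#11: not dominated (best yield strength).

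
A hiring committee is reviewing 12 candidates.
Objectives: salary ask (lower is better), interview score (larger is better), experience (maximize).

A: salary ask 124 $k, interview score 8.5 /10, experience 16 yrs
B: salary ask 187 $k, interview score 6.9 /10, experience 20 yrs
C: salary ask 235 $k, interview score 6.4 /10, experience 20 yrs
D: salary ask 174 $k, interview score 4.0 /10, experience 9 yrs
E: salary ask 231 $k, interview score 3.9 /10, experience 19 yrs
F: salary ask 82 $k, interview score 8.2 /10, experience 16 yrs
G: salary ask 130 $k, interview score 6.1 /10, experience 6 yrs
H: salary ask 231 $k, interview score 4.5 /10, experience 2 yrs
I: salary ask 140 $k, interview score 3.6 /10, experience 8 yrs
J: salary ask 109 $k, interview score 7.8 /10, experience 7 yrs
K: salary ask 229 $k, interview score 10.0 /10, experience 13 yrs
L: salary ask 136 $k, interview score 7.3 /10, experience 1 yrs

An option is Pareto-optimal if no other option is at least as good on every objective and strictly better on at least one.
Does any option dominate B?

No

A: worse on experience (16 vs 20).
C: worse on salary ask (235 vs 187).
D: worse on interview score (4.0 vs 6.9).
E: worse on salary ask (231 vs 187).
F: worse on experience (16 vs 20).
G: worse on interview score (6.1 vs 6.9).
H: worse on salary ask (231 vs 187).
I: worse on interview score (3.6 vs 6.9).
J: worse on experience (7 vs 20).
K: worse on salary ask (229 vs 187).
L: worse on experience (1 vs 20).
No option is at least as good as B on every objective and strictly better on one.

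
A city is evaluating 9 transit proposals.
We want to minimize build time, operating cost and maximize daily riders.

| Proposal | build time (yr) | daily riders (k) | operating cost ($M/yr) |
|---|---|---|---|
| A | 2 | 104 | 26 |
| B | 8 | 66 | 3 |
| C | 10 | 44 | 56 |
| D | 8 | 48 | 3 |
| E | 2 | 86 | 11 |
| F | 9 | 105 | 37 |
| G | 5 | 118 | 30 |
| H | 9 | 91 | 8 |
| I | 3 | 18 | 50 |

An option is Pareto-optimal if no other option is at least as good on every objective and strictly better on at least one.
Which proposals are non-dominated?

A: not dominated.
B: not dominated.
C: dominated by A (build time 2≤10, daily riders 104≥44, operating cost 26≤56).
D: dominated by B (build time 8≤8, daily riders 66≥48, operating cost 3≤3).
E: not dominated.
F: dominated by G (build time 5≤9, daily riders 118≥105, operating cost 30≤37).
G: not dominated (best daily riders).
H: not dominated.
I: dominated by A (build time 2≤3, daily riders 104≥18, operating cost 26≤50).

A, B, E, G, H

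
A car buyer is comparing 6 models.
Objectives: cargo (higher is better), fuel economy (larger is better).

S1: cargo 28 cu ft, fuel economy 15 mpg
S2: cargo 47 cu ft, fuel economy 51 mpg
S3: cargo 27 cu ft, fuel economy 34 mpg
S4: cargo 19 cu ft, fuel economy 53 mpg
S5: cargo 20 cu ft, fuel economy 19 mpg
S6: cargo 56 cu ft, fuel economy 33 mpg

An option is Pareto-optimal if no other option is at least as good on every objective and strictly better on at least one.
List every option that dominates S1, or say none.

S2, S6

S2: cargo 47≥28, fuel economy 51≥15 — dominates S1.
S6: cargo 56≥28, fuel economy 33≥15 — dominates S1.
Others (S3, S4, S5) are each worse than S1 on at least one objective.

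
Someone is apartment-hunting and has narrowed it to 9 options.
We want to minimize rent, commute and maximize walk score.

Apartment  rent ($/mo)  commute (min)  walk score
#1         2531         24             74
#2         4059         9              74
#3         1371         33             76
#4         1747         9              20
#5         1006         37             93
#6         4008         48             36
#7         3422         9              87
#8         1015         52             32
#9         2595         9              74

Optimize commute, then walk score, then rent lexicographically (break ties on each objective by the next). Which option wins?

#7

First minimize commute: best is 9, kept {#2, #4, #7, #9}.
Then maximize walk score: best is 87, kept {#7}.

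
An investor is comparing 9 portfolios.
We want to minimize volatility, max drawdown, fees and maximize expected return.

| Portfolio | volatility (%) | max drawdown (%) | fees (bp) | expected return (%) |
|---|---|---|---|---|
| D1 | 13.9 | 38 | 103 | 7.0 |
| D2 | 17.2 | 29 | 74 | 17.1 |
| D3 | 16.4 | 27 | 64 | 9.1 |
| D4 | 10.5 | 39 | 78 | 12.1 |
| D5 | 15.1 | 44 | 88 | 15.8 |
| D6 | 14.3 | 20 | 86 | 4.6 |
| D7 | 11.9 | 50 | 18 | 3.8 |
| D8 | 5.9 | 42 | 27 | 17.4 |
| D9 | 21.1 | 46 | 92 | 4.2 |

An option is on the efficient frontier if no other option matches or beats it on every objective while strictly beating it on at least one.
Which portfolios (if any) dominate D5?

D8: volatility 5.9≤15.1, max drawdown 42≤44, fees 27≤88, expected return 17.4≥15.8 — dominates D5.
Others (D1, D2, D3, D4, D6, D7, D9) are each worse than D5 on at least one objective.

D8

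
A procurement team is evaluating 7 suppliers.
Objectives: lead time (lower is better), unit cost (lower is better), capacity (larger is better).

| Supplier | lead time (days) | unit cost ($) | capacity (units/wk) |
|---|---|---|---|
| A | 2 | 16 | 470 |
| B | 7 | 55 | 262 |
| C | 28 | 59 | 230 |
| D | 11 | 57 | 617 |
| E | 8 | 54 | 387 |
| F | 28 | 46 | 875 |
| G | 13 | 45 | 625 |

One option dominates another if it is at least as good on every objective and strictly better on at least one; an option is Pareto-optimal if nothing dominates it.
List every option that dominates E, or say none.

A: lead time 2≤8, unit cost 16≤54, capacity 470≥387 — dominates E.
Others (B, C, D, F, G) are each worse than E on at least one objective.

A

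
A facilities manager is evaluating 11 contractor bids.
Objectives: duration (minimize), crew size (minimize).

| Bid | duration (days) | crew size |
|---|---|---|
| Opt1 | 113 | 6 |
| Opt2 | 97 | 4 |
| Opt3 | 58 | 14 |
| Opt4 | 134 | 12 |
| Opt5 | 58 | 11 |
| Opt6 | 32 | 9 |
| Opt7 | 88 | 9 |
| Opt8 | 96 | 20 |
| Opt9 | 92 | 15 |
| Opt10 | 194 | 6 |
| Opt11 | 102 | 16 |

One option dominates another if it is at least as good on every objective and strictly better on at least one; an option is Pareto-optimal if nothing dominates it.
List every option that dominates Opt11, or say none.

Opt2: duration 97≤102, crew size 4≤16 — dominates Opt11.
Opt3: duration 58≤102, crew size 14≤16 — dominates Opt11.
Opt5: duration 58≤102, crew size 11≤16 — dominates Opt11.
Opt6: duration 32≤102, crew size 9≤16 — dominates Opt11.
Opt7: duration 88≤102, crew size 9≤16 — dominates Opt11.
Opt9: duration 92≤102, crew size 15≤16 — dominates Opt11.
Others (Opt1, Opt4, Opt8, Opt10) are each worse than Opt11 on at least one objective.

Opt2, Opt3, Opt5, Opt6, Opt7, Opt9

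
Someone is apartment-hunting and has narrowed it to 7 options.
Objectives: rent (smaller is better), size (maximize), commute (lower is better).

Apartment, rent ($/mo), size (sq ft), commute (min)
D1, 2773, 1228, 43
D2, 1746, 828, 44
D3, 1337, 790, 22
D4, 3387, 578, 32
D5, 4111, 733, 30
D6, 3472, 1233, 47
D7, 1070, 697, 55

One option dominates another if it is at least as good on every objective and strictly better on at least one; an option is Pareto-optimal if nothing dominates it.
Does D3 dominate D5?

Yes

D3 vs D5: rent 1337≤4111, size 790≥733, commute 22≤30 — D3 is at least as good on every objective with at least one strict improvement.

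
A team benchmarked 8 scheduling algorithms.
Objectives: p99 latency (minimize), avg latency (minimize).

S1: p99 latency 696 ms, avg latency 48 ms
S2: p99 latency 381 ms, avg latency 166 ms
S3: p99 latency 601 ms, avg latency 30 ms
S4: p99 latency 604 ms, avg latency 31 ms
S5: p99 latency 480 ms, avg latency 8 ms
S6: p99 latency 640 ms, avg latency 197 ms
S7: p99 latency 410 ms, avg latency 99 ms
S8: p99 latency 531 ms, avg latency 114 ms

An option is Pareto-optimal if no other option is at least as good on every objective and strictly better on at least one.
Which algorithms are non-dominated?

S2, S5, S7

S1: dominated by S3 (p99 latency 601≤696, avg latency 30≤48).
S2: not dominated (best p99 latency).
S3: dominated by S5 (p99 latency 480≤601, avg latency 8≤30).
S4: dominated by S3 (p99 latency 601≤604, avg latency 30≤31).
S5: not dominated (best avg latency).
S6: dominated by S2 (p99 latency 381≤640, avg latency 166≤197).
S7: not dominated.
S8: dominated by S5 (p99 latency 480≤531, avg latency 8≤114).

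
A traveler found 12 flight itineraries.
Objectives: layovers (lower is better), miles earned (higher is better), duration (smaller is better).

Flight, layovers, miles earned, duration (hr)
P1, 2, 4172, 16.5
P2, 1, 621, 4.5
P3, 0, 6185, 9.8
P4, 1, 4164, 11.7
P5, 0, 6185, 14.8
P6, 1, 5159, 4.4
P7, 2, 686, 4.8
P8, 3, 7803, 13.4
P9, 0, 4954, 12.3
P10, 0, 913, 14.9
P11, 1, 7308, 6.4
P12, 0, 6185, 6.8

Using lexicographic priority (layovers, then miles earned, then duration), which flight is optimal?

P12

First minimize layovers: best is 0, kept {P3, P5, P9, P10, P12}.
Then maximize miles earned: best is 6185, kept {P3, P5, P12}.
Then minimize duration: best is 6.8, kept {P12}.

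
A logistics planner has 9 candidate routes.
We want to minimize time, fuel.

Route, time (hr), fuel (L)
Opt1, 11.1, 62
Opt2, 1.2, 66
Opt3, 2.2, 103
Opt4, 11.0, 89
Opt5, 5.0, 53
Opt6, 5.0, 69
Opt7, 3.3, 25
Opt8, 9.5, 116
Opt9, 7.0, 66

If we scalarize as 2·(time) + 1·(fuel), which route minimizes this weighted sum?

Opt7

Opt1: 2·11.1 + 1·62 = 84.2
Opt2: 2·1.2 + 1·66 = 68.4
Opt3: 2·2.2 + 1·103 = 107.4
Opt4: 2·11.0 + 1·89 = 111.0
Opt5: 2·5.0 + 1·53 = 63.0
Opt6: 2·5.0 + 1·69 = 79.0
Opt7: 2·3.3 + 1·25 = 31.6
Opt8: 2·9.5 + 1·116 = 135.0
Opt9: 2·7.0 + 1·66 = 80.0
Lowest: Opt7 at 31.6.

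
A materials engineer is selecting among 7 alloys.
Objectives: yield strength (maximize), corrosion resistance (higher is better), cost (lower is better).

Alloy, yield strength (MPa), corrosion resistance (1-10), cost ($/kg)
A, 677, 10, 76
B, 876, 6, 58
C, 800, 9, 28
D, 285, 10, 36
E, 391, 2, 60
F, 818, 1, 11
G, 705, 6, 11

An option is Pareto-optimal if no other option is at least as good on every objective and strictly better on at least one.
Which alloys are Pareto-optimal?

A: not dominated.
B: not dominated (best yield strength).
C: not dominated.
D: not dominated.
E: dominated by B (yield strength 876≥391, corrosion resistance 6≥2, cost 58≤60).
F: not dominated.
G: not dominated.

A, B, C, D, F, G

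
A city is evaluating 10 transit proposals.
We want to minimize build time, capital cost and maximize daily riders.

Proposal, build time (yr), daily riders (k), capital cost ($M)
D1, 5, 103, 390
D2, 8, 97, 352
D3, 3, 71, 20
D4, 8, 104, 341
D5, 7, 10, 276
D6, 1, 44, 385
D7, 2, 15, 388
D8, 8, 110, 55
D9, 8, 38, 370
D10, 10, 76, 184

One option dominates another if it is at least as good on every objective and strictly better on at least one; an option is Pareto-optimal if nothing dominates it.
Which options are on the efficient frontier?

D1: not dominated.
D2: dominated by D4 (build time 8≤8, daily riders 104≥97, capital cost 341≤352).
D3: not dominated (best capital cost).
D4: dominated by D8 (build time 8≤8, daily riders 110≥104, capital cost 55≤341).
D5: dominated by D3 (build time 3≤7, daily riders 71≥10, capital cost 20≤276).
D6: not dominated (best build time).
D7: dominated by D6 (build time 1≤2, daily riders 44≥15, capital cost 385≤388).
D8: not dominated (best daily riders).
D9: dominated by D2 (build time 8≤8, daily riders 97≥38, capital cost 352≤370).
D10: dominated by D8 (build time 8≤10, daily riders 110≥76, capital cost 55≤184).

D1, D3, D6, D8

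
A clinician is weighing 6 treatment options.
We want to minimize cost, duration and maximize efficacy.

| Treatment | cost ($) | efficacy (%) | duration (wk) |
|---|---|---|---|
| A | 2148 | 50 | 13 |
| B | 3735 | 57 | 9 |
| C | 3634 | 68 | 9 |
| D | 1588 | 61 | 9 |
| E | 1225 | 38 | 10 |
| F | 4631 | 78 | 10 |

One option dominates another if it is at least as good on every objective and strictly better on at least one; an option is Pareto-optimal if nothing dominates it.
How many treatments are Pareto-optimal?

4

A: dominated by D (cost 1588≤2148, efficacy 61≥50, duration 9≤13).
B: dominated by C (cost 3634≤3735, efficacy 68≥57, duration 9≤9).
C: not dominated.
D: not dominated.
E: not dominated (best cost).
F: not dominated (best efficacy).
Pareto-optimal: C, D, E, F → 4.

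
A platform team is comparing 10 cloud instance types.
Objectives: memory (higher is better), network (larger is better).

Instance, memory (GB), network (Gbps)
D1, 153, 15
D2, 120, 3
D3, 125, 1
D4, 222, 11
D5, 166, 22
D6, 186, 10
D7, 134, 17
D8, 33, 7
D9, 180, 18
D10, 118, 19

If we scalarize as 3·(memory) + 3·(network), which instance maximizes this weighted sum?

D1: 3·153 + 3·15 = 504
D2: 3·120 + 3·3 = 369
D3: 3·125 + 3·1 = 378
D4: 3·222 + 3·11 = 699
D5: 3·166 + 3·22 = 564
D6: 3·186 + 3·10 = 588
D7: 3·134 + 3·17 = 453
D8: 3·33 + 3·7 = 120
D9: 3·180 + 3·18 = 594
D10: 3·118 + 3·19 = 411
Highest: D4 at 699.

D4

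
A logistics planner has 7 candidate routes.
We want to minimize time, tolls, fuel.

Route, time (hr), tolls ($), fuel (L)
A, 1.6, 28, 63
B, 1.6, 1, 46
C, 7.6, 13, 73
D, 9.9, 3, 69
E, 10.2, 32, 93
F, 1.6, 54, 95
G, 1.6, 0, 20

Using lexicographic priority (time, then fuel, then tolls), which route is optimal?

First minimize time: best is 1.6, kept {A, B, F, G}.
Then minimize fuel: best is 20, kept {G}.

G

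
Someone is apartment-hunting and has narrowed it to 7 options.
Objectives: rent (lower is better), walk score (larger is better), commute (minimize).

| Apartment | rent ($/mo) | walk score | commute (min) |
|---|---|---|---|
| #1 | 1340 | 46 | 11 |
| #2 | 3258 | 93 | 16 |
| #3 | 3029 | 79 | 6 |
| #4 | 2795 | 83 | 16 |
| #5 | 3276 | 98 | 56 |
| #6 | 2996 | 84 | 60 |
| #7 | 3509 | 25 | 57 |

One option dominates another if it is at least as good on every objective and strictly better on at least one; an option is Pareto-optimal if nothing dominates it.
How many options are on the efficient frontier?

#1: not dominated (best rent).
#2: not dominated.
#3: not dominated (best commute).
#4: not dominated.
#5: not dominated (best walk score).
#6: not dominated.
#7: dominated by #1 (rent 1340≤3509, walk score 46≥25, commute 11≤57).
Pareto-optimal: #1, #2, #3, #4, #5, #6 → 6.

6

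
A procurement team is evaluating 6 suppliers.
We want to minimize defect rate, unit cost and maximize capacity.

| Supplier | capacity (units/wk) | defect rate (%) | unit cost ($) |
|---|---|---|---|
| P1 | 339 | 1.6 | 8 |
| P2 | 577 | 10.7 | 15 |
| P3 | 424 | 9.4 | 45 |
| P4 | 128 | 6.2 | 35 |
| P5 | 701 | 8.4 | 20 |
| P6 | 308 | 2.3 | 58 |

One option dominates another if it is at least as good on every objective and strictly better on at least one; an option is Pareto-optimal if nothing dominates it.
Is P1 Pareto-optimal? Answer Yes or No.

P2: worse on defect rate (10.7 vs 1.6).
P3: worse on defect rate (9.4 vs 1.6).
P4: worse on capacity (128 vs 339).
P5: worse on defect rate (8.4 vs 1.6).
P6: worse on capacity (308 vs 339).
No option is at least as good as P1 on every objective and strictly better on one.

Yes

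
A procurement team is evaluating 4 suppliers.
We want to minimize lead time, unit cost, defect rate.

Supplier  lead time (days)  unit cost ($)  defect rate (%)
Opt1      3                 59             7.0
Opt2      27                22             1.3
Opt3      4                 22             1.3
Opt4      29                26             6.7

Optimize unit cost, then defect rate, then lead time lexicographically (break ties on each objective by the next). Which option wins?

Opt3

First minimize unit cost: best is 22, kept {Opt2, Opt3}.
Then minimize defect rate: best is 1.3, kept {Opt2, Opt3}.
Then minimize lead time: best is 4, kept {Opt3}.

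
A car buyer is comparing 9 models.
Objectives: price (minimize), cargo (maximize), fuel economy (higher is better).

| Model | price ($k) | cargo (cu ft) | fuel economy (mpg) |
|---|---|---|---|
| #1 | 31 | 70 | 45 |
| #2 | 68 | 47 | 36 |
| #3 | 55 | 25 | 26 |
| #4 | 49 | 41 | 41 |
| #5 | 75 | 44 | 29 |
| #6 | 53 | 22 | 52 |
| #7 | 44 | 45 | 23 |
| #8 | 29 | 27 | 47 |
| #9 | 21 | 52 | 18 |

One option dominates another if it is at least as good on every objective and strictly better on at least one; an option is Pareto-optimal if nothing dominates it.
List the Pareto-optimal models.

#1: not dominated (best cargo).
#2: dominated by #1 (price 31≤68, cargo 70≥47, fuel economy 45≥36).
#3: dominated by #1 (price 31≤55, cargo 70≥25, fuel economy 45≥26).
#4: dominated by #1 (price 31≤49, cargo 70≥41, fuel economy 45≥41).
#5: dominated by #1 (price 31≤75, cargo 70≥44, fuel economy 45≥29).
#6: not dominated (best fuel economy).
#7: dominated by #1 (price 31≤44, cargo 70≥45, fuel economy 45≥23).
#8: not dominated.
#9: not dominated (best price).

#1, #6, #8, #9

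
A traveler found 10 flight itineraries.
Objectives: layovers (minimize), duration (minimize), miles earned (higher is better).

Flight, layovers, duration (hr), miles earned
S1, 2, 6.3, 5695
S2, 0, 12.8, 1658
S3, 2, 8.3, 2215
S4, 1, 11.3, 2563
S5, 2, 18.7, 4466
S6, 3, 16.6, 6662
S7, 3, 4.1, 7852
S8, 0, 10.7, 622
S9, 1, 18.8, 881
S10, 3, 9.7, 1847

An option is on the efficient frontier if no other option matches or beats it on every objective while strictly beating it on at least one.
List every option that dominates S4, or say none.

none

S1: worse on layovers (2 vs 1).
S2: worse on duration (12.8 vs 11.3).
S3: worse on layovers (2 vs 1).
S5: worse on layovers (2 vs 1).
S6: worse on layovers (3 vs 1).
S7: worse on layovers (3 vs 1).
S8: worse on miles earned (622 vs 2563).
S9: worse on duration (18.8 vs 11.3).
S10: worse on layovers (3 vs 1).
No option dominates S4.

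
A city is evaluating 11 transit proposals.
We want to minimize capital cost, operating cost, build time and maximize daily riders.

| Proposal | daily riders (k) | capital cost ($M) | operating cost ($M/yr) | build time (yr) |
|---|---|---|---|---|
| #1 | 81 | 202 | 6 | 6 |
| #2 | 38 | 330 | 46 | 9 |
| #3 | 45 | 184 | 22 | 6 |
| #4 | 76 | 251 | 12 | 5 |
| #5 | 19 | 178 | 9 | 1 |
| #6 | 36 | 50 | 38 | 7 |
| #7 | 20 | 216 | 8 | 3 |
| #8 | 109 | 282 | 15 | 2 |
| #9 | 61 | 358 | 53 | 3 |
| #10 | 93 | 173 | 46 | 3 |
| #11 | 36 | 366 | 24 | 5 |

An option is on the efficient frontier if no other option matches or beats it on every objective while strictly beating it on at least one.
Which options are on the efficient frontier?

#1: not dominated (best operating cost).
#2: dominated by #1 (daily riders 81≥38, capital cost 202≤330, operating cost 6≤46, build time 6≤9).
#3: not dominated.
#4: not dominated.
#5: not dominated (best build time).
#6: not dominated (best capital cost).
#7: not dominated.
#8: not dominated (best daily riders).
#9: dominated by #8 (daily riders 109≥61, capital cost 282≤358, operating cost 15≤53, build time 2≤3).
#10: not dominated.
#11: dominated by #4 (daily riders 76≥36, capital cost 251≤366, operating cost 12≤24, build time 5≤5).

#1, #3, #4, #5, #6, #7, #8, #10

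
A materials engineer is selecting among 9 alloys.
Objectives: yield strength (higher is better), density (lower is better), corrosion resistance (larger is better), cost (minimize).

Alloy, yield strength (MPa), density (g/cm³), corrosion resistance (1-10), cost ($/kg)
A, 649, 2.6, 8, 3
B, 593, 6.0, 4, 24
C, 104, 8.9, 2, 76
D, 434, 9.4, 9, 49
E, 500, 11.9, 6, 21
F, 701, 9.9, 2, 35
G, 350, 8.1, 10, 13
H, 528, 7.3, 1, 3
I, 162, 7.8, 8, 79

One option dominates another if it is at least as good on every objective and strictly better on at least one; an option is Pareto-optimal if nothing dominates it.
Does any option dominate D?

No

A: worse on corrosion resistance (8 vs 9).
B: worse on corrosion resistance (4 vs 9).
C: worse on yield strength (104 vs 434).
E: worse on density (11.9 vs 9.4).
F: worse on density (9.9 vs 9.4).
G: worse on yield strength (350 vs 434).
H: worse on corrosion resistance (1 vs 9).
I: worse on yield strength (162 vs 434).
No option is at least as good as D on every objective and strictly better on one.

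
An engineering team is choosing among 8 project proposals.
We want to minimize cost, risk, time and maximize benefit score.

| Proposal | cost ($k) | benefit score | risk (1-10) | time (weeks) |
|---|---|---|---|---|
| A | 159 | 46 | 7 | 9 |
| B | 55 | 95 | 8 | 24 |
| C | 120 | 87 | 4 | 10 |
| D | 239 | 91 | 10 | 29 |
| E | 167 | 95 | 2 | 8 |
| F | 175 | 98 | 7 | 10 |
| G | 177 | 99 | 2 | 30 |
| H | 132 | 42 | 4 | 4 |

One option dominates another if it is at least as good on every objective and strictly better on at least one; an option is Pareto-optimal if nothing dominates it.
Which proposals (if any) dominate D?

B, E, F

B: cost 55≤239, benefit score 95≥91, risk 8≤10, time 24≤29 — dominates D.
E: cost 167≤239, benefit score 95≥91, risk 2≤10, time 8≤29 — dominates D.
F: cost 175≤239, benefit score 98≥91, risk 7≤10, time 10≤29 — dominates D.
Others (A, C, G, H) are each worse than D on at least one objective.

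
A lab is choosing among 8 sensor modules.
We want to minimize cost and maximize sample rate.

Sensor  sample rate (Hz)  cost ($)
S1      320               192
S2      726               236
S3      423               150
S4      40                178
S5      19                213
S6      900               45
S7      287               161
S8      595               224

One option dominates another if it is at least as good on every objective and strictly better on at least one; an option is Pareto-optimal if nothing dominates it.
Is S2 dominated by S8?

S8 vs S2: S8 is worse on sample rate (595 vs 726), so it does not dominate S2.

No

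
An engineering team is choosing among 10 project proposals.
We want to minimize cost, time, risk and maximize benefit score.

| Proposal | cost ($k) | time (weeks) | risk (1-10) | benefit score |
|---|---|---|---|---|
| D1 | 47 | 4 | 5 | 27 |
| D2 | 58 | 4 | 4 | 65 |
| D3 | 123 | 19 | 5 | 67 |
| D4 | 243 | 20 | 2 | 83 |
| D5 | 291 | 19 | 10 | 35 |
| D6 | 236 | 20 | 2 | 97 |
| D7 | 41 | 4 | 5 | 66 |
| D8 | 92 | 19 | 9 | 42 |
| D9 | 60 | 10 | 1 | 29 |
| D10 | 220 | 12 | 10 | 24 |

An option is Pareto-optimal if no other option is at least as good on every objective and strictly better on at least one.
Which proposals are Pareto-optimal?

D1: dominated by D7 (cost 41≤47, time 4≤4, risk 5≤5, benefit score 66≥27).
D2: not dominated.
D3: not dominated.
D4: dominated by D6 (cost 236≤243, time 20≤20, risk 2≤2, benefit score 97≥83).
D5: dominated by D2 (cost 58≤291, time 4≤19, risk 4≤10, benefit score 65≥35).
D6: not dominated (best benefit score).
D7: not dominated (best cost).
D8: dominated by D2 (cost 58≤92, time 4≤19, risk 4≤9, benefit score 65≥42).
D9: not dominated (best risk).
D10: dominated by D1 (cost 47≤220, time 4≤12, risk 5≤10, benefit score 27≥24).

D2, D3, D6, D7, D9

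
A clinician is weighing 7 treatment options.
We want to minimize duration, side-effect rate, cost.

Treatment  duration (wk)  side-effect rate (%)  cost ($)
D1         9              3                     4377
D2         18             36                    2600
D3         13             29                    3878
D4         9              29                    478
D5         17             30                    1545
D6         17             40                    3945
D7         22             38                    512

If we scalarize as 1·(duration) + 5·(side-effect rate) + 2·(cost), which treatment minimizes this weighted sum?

D4

D1: 1·9 + 5·3 + 2·4377 = 8778
D2: 1·18 + 5·36 + 2·2600 = 5398
D3: 1·13 + 5·29 + 2·3878 = 7914
D4: 1·9 + 5·29 + 2·478 = 1110
D5: 1·17 + 5·30 + 2·1545 = 3257
D6: 1·17 + 5·40 + 2·3945 = 8107
D7: 1·22 + 5·38 + 2·512 = 1236
Lowest: D4 at 1110.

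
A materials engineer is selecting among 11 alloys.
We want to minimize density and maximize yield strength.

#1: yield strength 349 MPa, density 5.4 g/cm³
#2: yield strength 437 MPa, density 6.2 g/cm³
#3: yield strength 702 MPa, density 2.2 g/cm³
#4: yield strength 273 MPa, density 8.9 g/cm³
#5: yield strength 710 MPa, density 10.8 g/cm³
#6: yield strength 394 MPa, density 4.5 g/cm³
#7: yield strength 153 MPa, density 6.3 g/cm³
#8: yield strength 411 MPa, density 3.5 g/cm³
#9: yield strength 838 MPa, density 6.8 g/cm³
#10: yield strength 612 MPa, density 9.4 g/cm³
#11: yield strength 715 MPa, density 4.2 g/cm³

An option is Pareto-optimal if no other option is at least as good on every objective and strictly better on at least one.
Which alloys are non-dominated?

#3, #9, #11

#1: dominated by #3 (yield strength 702≥349, density 2.2≤5.4).
#2: dominated by #3 (yield strength 702≥437, density 2.2≤6.2).
#3: not dominated (best density).
#4: dominated by #1 (yield strength 349≥273, density 5.4≤8.9).
#5: dominated by #9 (yield strength 838≥710, density 6.8≤10.8).
#6: dominated by #3 (yield strength 702≥394, density 2.2≤4.5).
#7: dominated by #1 (yield strength 349≥153, density 5.4≤6.3).
#8: dominated by #3 (yield strength 702≥411, density 2.2≤3.5).
#9: not dominated (best yield strength).
#10: dominated by #3 (yield strength 702≥612, density 2.2≤9.4).
#11: not dominated.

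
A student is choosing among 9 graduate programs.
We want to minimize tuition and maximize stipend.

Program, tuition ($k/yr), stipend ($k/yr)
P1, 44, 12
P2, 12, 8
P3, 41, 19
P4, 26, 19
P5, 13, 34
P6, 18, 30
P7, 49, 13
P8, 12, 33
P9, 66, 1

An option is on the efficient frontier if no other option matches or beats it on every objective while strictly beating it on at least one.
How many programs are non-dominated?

2

P1: dominated by P3 (tuition 41≤44, stipend 19≥12).
P2: dominated by P8 (tuition 12≤12, stipend 33≥8).
P3: dominated by P4 (tuition 26≤41, stipend 19≥19).
P4: dominated by P5 (tuition 13≤26, stipend 34≥19).
P5: not dominated (best stipend).
P6: dominated by P5 (tuition 13≤18, stipend 34≥30).
P7: dominated by P3 (tuition 41≤49, stipend 19≥13).
P8: not dominated.
P9: dominated by P1 (tuition 44≤66, stipend 12≥1).
Pareto-optimal: P5, P8 → 2.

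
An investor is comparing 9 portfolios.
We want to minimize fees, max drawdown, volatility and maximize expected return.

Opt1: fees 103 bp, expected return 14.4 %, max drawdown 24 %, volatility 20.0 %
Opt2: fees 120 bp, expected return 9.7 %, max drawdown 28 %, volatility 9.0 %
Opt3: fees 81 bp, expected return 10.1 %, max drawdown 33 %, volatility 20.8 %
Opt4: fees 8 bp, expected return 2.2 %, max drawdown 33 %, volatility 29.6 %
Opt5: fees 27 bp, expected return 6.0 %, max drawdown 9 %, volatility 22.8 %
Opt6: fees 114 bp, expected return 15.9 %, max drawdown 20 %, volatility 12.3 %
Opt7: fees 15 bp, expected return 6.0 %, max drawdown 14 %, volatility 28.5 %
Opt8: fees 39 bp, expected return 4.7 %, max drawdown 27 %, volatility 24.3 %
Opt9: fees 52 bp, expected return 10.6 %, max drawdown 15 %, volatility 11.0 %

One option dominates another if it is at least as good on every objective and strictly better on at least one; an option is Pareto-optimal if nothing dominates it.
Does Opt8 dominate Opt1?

No

Opt8 vs Opt1: Opt8 is worse on expected return (4.7 vs 14.4), so it does not dominate Opt1.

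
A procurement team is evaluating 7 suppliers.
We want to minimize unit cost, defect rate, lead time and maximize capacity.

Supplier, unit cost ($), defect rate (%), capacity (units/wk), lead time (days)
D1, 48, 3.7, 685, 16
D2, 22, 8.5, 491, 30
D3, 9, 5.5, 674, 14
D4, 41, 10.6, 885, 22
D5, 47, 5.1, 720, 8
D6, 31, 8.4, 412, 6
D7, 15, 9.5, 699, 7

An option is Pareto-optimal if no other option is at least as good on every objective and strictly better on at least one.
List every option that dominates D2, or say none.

D3

D3: unit cost 9≤22, defect rate 5.5≤8.5, capacity 674≥491, lead time 14≤30 — dominates D2.
Others (D1, D4, D5, D6, D7) are each worse than D2 on at least one objective.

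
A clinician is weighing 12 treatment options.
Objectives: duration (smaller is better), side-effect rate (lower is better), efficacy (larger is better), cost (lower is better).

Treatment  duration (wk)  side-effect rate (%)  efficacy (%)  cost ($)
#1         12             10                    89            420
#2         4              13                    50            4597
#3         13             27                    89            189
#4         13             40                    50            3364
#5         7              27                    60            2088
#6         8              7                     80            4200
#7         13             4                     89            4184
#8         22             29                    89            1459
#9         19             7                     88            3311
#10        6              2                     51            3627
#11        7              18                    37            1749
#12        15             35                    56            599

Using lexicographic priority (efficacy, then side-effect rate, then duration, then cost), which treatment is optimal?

First maximize efficacy: best is 89, kept {#1, #3, #7, #8}.
Then minimize side-effect rate: best is 4, kept {#7}.

#7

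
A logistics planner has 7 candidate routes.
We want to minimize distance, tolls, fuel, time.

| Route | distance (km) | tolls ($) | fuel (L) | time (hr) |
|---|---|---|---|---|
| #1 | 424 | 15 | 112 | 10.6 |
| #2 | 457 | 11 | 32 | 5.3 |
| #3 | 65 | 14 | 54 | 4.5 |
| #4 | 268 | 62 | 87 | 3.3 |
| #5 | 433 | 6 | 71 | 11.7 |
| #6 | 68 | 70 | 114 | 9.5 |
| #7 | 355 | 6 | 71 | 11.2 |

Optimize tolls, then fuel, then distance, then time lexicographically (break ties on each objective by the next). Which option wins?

First minimize tolls: best is 6, kept {#5, #7}.
Then minimize fuel: best is 71, kept {#5, #7}.
Then minimize distance: best is 355, kept {#7}.

#7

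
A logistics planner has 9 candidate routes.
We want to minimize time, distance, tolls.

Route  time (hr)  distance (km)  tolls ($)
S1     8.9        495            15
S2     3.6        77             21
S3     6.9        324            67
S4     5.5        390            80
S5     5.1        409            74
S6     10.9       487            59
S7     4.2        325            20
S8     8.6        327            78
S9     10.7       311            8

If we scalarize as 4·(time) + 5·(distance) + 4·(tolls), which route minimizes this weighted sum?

S1: 4·8.9 + 5·495 + 4·15 = 2570.6
S2: 4·3.6 + 5·77 + 4·21 = 483.4
S3: 4·6.9 + 5·324 + 4·67 = 1915.6
S4: 4·5.5 + 5·390 + 4·80 = 2292.0
S5: 4·5.1 + 5·409 + 4·74 = 2361.4
S6: 4·10.9 + 5·487 + 4·59 = 2714.6
S7: 4·4.2 + 5·325 + 4·20 = 1721.8
S8: 4·8.6 + 5·327 + 4·78 = 1981.4
S9: 4·10.7 + 5·311 + 4·8 = 1629.8
Lowest: S2 at 483.4.

S2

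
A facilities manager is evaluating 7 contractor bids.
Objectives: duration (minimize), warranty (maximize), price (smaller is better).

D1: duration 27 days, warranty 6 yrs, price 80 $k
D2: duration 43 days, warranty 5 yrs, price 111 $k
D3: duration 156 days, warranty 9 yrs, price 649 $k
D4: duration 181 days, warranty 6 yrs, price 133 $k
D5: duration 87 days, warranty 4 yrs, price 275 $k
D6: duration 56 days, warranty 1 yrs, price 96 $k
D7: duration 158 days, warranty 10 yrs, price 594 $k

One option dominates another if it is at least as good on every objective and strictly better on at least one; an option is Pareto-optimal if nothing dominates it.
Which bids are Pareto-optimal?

D1: not dominated (best duration).
D2: dominated by D1 (duration 27≤43, warranty 6≥5, price 80≤111).
D3: not dominated.
D4: dominated by D1 (duration 27≤181, warranty 6≥6, price 80≤133).
D5: dominated by D1 (duration 27≤87, warranty 6≥4, price 80≤275).
D6: dominated by D1 (duration 27≤56, warranty 6≥1, price 80≤96).
D7: not dominated (best warranty).

D1, D3, D7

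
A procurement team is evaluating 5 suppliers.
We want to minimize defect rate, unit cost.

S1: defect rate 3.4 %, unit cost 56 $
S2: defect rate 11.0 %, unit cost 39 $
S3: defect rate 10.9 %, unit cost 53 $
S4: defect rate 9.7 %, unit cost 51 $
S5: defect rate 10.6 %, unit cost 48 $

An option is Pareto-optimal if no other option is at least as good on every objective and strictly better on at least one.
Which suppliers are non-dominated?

S1: not dominated (best defect rate).
S2: not dominated (best unit cost).
S3: dominated by S4 (defect rate 9.7≤10.9, unit cost 51≤53).
S4: not dominated.
S5: not dominated.

S1, S2, S4, S5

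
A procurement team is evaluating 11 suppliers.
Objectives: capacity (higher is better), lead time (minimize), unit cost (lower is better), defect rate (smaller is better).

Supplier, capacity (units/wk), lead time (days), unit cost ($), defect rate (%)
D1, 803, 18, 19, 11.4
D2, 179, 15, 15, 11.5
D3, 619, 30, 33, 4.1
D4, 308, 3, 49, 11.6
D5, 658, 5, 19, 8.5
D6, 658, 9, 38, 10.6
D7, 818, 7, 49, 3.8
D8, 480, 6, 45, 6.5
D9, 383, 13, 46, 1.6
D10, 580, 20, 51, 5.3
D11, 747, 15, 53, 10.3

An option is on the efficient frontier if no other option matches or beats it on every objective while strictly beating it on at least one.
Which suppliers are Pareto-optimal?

D1: not dominated.
D2: not dominated (best unit cost).
D3: not dominated.
D4: not dominated (best lead time).
D5: not dominated.
D6: dominated by D5 (capacity 658≥658, lead time 5≤9, unit cost 19≤38, defect rate 8.5≤10.6).
D7: not dominated (best capacity).
D8: not dominated.
D9: not dominated (best defect rate).
D10: dominated by D7 (capacity 818≥580, lead time 7≤20, unit cost 49≤51, defect rate 3.8≤5.3).
D11: dominated by D7 (capacity 818≥747, lead time 7≤15, unit cost 49≤53, defect rate 3.8≤10.3).

D1, D2, D3, D4, D5, D7, D8, D9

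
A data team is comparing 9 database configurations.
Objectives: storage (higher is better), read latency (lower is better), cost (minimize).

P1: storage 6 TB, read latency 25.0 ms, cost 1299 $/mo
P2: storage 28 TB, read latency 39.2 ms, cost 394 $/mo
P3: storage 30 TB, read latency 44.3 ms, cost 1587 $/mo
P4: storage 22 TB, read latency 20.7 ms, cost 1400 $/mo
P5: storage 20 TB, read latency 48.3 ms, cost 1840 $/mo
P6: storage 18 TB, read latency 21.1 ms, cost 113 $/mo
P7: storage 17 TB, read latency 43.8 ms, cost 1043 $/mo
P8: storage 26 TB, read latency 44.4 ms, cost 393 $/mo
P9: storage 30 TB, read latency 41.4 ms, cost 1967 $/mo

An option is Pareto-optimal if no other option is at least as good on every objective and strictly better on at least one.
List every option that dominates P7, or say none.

P2: storage 28≥17, read latency 39.2≤43.8, cost 394≤1043 — dominates P7.
P6: storage 18≥17, read latency 21.1≤43.8, cost 113≤1043 — dominates P7.
Others (P1, P3, P4, P5, P8, P9) are each worse than P7 on at least one objective.

P2, P6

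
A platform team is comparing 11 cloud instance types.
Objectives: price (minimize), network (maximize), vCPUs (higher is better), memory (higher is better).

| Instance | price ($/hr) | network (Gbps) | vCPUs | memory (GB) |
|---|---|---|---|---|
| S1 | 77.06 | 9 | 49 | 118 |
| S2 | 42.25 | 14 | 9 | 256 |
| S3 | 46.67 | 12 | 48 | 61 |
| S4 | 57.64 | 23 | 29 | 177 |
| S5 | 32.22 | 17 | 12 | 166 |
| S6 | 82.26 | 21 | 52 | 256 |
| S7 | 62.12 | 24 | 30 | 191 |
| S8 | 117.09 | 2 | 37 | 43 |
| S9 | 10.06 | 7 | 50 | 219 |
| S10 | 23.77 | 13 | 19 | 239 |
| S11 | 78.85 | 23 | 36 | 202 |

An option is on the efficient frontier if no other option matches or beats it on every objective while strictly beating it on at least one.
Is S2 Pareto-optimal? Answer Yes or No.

S1: worse on price (77.06 vs 42.25).
S3: worse on price (46.67 vs 42.25).
S4: worse on price (57.64 vs 42.25).
S5: worse on memory (166 vs 256).
S6: worse on price (82.26 vs 42.25).
S7: worse on price (62.12 vs 42.25).
S8: worse on price (117.09 vs 42.25).
S9: worse on network (7 vs 14).
S10: worse on network (13 vs 14).
S11: worse on price (78.85 vs 42.25).
No option is at least as good as S2 on every objective and strictly better on one.

Yes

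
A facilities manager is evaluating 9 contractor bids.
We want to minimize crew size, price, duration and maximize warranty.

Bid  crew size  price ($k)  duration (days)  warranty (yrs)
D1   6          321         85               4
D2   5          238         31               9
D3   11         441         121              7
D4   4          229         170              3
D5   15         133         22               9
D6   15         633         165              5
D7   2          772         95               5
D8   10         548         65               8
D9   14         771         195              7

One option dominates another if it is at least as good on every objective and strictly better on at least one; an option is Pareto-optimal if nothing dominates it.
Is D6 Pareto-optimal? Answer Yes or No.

D2 vs D6: crew size 5≤15, price 238≤633, duration 31≤165, warranty 9≥5 — D2 is at least as good on every objective and strictly better on at least one, so D2 dominates D6.

No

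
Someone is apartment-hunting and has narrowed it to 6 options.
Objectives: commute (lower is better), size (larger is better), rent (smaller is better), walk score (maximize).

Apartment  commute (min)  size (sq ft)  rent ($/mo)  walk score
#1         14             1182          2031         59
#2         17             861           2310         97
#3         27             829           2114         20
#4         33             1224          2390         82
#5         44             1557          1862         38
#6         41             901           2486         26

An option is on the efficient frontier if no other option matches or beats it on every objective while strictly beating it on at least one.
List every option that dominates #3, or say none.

#1

#1: commute 14≤27, size 1182≥829, rent 2031≤2114, walk score 59≥20 — dominates #3.
Others (#2, #4, #5, #6) are each worse than #3 on at least one objective.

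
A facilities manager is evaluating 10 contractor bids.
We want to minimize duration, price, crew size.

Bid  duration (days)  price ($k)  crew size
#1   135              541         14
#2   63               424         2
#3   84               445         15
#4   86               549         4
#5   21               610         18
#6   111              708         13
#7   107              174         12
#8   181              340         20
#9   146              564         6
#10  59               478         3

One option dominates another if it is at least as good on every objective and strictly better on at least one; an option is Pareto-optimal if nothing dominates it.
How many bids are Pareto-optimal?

4

#1: dominated by #2 (duration 63≤135, price 424≤541, crew size 2≤14).
#2: not dominated (best crew size).
#3: dominated by #2 (duration 63≤84, price 424≤445, crew size 2≤15).
#4: dominated by #2 (duration 63≤86, price 424≤549, crew size 2≤4).
#5: not dominated (best duration).
#6: dominated by #2 (duration 63≤111, price 424≤708, crew size 2≤13).
#7: not dominated (best price).
#8: dominated by #7 (duration 107≤181, price 174≤340, crew size 12≤20).
#9: dominated by #2 (duration 63≤146, price 424≤564, crew size 2≤6).
#10: not dominated.
Pareto-optimal: #2, #5, #7, #10 → 4.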